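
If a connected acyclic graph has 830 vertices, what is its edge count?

A tree on n vertices always has exactly n - 1 edges.
For n = 830: edges = 830 - 1 = 829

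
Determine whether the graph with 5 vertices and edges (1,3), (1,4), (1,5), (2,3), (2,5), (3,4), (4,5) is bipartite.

Step 1: Attempt 2-coloring using BFS:
  Start at vertex 1, assign color 0
  Color vertex 3 with color 1 (neighbor of 1)
  Color vertex 4 with color 1 (neighbor of 1)
  Color vertex 5 with color 1 (neighbor of 1)
  Color vertex 2 with color 0 (neighbor of 3)

Step 2: Conflict found! Vertices 3 and 4 are adjacent but have the same color.
This means the graph contains an odd cycle.

The graph is NOT bipartite.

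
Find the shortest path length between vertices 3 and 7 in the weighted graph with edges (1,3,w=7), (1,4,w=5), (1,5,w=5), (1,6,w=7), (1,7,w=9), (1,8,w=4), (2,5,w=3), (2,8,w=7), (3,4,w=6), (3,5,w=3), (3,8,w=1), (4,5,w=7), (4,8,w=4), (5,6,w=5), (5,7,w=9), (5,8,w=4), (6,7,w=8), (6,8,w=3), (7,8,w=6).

Step 1: Build adjacency list with weights:
  1: 3(w=7), 4(w=5), 5(w=5), 6(w=7), 7(w=9), 8(w=4)
  2: 5(w=3), 8(w=7)
  3: 1(w=7), 4(w=6), 5(w=3), 8(w=1)
  4: 1(w=5), 3(w=6), 5(w=7), 8(w=4)
  5: 1(w=5), 2(w=3), 3(w=3), 4(w=7), 6(w=5), 7(w=9), 8(w=4)
  6: 1(w=7), 5(w=5), 7(w=8), 8(w=3)
  7: 1(w=9), 5(w=9), 6(w=8), 8(w=6)
  8: 1(w=4), 2(w=7), 3(w=1), 4(w=4), 5(w=4), 6(w=3), 7(w=6)

Step 2: Apply Dijkstra's algorithm from vertex 3:
  Visit vertex 3 (distance=0)
    Update dist[1] = 7
    Update dist[4] = 6
    Update dist[5] = 3
    Update dist[8] = 1
  Visit vertex 8 (distance=1)
    Update dist[1] = 5
    Update dist[2] = 8
    Update dist[4] = 5
    Update dist[6] = 4
    Update dist[7] = 7
  Visit vertex 5 (distance=3)
    Update dist[2] = 6
  Visit vertex 6 (distance=4)
  Visit vertex 1 (distance=5)
  Visit vertex 4 (distance=5)
  Visit vertex 2 (distance=6)
  Visit vertex 7 (distance=7)

Step 3: Shortest path: 3 -> 8 -> 7
Total weight: 1 + 6 = 7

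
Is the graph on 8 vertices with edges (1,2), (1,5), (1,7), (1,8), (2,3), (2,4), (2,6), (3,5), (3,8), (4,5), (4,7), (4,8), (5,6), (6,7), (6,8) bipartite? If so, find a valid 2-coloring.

Step 1: Attempt 2-coloring using BFS:
  Start at vertex 1, assign color 0
  Color vertex 2 with color 1 (neighbor of 1)
  Color vertex 5 with color 1 (neighbor of 1)
  Color vertex 7 with color 1 (neighbor of 1)
  Color vertex 8 with color 1 (neighbor of 1)
  Color vertex 3 with color 0 (neighbor of 2)
  Color vertex 4 with color 0 (neighbor of 2)
  Color vertex 6 with color 0 (neighbor of 2)

Step 2: 2-coloring succeeded. No conflicts found.
  Set A (color 0): {1, 3, 4, 6}
  Set B (color 1): {2, 5, 7, 8}

The graph is bipartite with partition {1, 3, 4, 6}, {2, 5, 7, 8}.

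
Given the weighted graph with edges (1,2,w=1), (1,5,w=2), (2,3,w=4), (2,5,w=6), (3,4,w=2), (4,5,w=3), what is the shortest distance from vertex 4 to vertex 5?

Step 1: Build adjacency list with weights:
  1: 2(w=1), 5(w=2)
  2: 1(w=1), 3(w=4), 5(w=6)
  3: 2(w=4), 4(w=2)
  4: 3(w=2), 5(w=3)
  5: 1(w=2), 2(w=6), 4(w=3)

Step 2: Apply Dijkstra's algorithm from vertex 4:
  Visit vertex 4 (distance=0)
    Update dist[3] = 2
    Update dist[5] = 3
  Visit vertex 3 (distance=2)
    Update dist[2] = 6
  Visit vertex 5 (distance=3)
    Update dist[1] = 5

Step 3: Shortest path: 4 -> 5
Total weight: 3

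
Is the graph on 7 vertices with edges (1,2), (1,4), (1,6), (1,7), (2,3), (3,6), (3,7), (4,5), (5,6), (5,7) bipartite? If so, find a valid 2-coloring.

Step 1: Attempt 2-coloring using BFS:
  Start at vertex 1, assign color 0
  Color vertex 2 with color 1 (neighbor of 1)
  Color vertex 4 with color 1 (neighbor of 1)
  Color vertex 6 with color 1 (neighbor of 1)
  Color vertex 7 with color 1 (neighbor of 1)
  Color vertex 3 with color 0 (neighbor of 2)
  Color vertex 5 with color 0 (neighbor of 4)

Step 2: 2-coloring succeeded. No conflicts found.
  Set A (color 0): {1, 3, 5}
  Set B (color 1): {2, 4, 6, 7}

The graph is bipartite with partition {1, 3, 5}, {2, 4, 6, 7}.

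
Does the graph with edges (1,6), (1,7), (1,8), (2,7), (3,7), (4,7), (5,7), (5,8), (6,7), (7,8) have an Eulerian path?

Step 1: Find the degree of each vertex:
  deg(1) = 3
  deg(2) = 1
  deg(3) = 1
  deg(4) = 1
  deg(5) = 2
  deg(6) = 2
  deg(7) = 7
  deg(8) = 3

Step 2: Count vertices with odd degree:
  Odd-degree vertices: 1, 2, 3, 4, 7, 8 (6 total)

Step 3: Apply Euler's theorem:
  - Eulerian circuit exists iff graph is connected and all vertices have even degree
  - Eulerian path exists iff graph is connected and has 0 or 2 odd-degree vertices

Graph has 6 odd-degree vertices (need 0 or 2).
Neither Eulerian path nor Eulerian circuit exists.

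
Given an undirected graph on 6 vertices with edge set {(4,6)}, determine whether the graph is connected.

Step 1: Build adjacency list from edges:
  1: (none)
  2: (none)
  3: (none)
  4: 6
  5: (none)
  6: 4

Step 2: Run BFS/DFS from vertex 1:
  Visited: {1}
  Reached 1 of 6 vertices

Step 3: Only 1 of 6 vertices reached. Graph is disconnected.
Connected components: {1}, {2}, {3}, {4, 6}, {5}
Answer: No, the graph is not connected (5 components).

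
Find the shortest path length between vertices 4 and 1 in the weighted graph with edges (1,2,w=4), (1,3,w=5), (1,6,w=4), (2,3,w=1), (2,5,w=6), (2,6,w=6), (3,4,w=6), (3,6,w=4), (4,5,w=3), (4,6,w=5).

Step 1: Build adjacency list with weights:
  1: 2(w=4), 3(w=5), 6(w=4)
  2: 1(w=4), 3(w=1), 5(w=6), 6(w=6)
  3: 1(w=5), 2(w=1), 4(w=6), 6(w=4)
  4: 3(w=6), 5(w=3), 6(w=5)
  5: 2(w=6), 4(w=3)
  6: 1(w=4), 2(w=6), 3(w=4), 4(w=5)

Step 2: Apply Dijkstra's algorithm from vertex 4:
  Visit vertex 4 (distance=0)
    Update dist[3] = 6
    Update dist[5] = 3
    Update dist[6] = 5
  Visit vertex 5 (distance=3)
    Update dist[2] = 9
  Visit vertex 6 (distance=5)
    Update dist[1] = 9
  Visit vertex 3 (distance=6)
    Update dist[2] = 7
  Visit vertex 2 (distance=7)
  Visit vertex 1 (distance=9)

Step 3: Shortest path: 4 -> 6 -> 1
Total weight: 5 + 4 = 9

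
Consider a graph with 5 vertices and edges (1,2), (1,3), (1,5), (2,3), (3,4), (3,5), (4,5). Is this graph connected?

Step 1: Build adjacency list from edges:
  1: 2, 3, 5
  2: 1, 3
  3: 1, 2, 4, 5
  4: 3, 5
  5: 1, 3, 4

Step 2: Run BFS/DFS from vertex 1:
  Visited: {1, 2, 3, 5, 4}
  Reached 5 of 5 vertices

Step 3: All 5 vertices reached from vertex 1, so the graph is connected.
Answer: Yes, the graph is connected.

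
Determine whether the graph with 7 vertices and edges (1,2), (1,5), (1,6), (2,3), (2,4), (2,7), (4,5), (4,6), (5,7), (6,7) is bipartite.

Step 1: Attempt 2-coloring using BFS:
  Start at vertex 1, assign color 0
  Color vertex 2 with color 1 (neighbor of 1)
  Color vertex 5 with color 1 (neighbor of 1)
  Color vertex 6 with color 1 (neighbor of 1)
  Color vertex 3 with color 0 (neighbor of 2)
  Color vertex 4 with color 0 (neighbor of 2)
  Color vertex 7 with color 0 (neighbor of 2)

Step 2: 2-coloring succeeded. No conflicts found.
  Set A (color 0): {1, 3, 4, 7}
  Set B (color 1): {2, 5, 6}

The graph is bipartite with partition {1, 3, 4, 7}, {2, 5, 6}.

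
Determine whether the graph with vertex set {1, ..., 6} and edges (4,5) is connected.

Step 1: Build adjacency list from edges:
  1: (none)
  2: (none)
  3: (none)
  4: 5
  5: 4
  6: (none)

Step 2: Run BFS/DFS from vertex 1:
  Visited: {1}
  Reached 1 of 6 vertices

Step 3: Only 1 of 6 vertices reached. Graph is disconnected.
Connected components: {1}, {2}, {3}, {4, 5}, {6}
Answer: No, the graph is not connected (5 components).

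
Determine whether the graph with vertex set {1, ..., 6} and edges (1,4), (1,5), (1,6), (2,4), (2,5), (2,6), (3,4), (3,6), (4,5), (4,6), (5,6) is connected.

Step 1: Build adjacency list from edges:
  1: 4, 5, 6
  2: 4, 5, 6
  3: 4, 6
  4: 1, 2, 3, 5, 6
  5: 1, 2, 4, 6
  6: 1, 2, 3, 4, 5

Step 2: Run BFS/DFS from vertex 1:
  Visited: {1, 4, 5, 6, 2, 3}
  Reached 6 of 6 vertices

Step 3: All 6 vertices reached from vertex 1, so the graph is connected.
Answer: Yes, the graph is connected.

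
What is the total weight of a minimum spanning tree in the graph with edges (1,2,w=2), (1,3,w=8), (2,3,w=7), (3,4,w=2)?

Apply Kruskal's algorithm (sort edges by weight, add if no cycle):

Sorted edges by weight:
  (1,2) w=2
  (3,4) w=2
  (2,3) w=7
  (1,3) w=8

Add edge (1,2) w=2 -- no cycle. Running total: 2
Add edge (3,4) w=2 -- no cycle. Running total: 4
Add edge (2,3) w=7 -- no cycle. Running total: 11

MST edges: (1,2,w=2), (3,4,w=2), (2,3,w=7)
Total MST weight: 2 + 2 + 7 = 11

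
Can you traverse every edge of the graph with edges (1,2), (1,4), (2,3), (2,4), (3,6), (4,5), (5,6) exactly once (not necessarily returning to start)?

Step 1: Find the degree of each vertex:
  deg(1) = 2
  deg(2) = 3
  deg(3) = 2
  deg(4) = 3
  deg(5) = 2
  deg(6) = 2

Step 2: Count vertices with odd degree:
  Odd-degree vertices: 2, 4 (2 total)

Step 3: Apply Euler's theorem:
  - Eulerian circuit exists iff graph is connected and all vertices have even degree
  - Eulerian path exists iff graph is connected and has 0 or 2 odd-degree vertices

Graph is connected with exactly 2 odd-degree vertices (2, 4).
Eulerian path exists (starting and ending at the odd-degree vertices), but no Eulerian circuit.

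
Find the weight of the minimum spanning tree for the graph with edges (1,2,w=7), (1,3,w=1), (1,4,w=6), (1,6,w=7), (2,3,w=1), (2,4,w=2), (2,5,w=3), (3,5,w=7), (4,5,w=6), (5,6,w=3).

Apply Kruskal's algorithm (sort edges by weight, add if no cycle):

Sorted edges by weight:
  (1,3) w=1
  (2,3) w=1
  (2,4) w=2
  (2,5) w=3
  (5,6) w=3
  (1,4) w=6
  (4,5) w=6
  (1,6) w=7
  (1,2) w=7
  (3,5) w=7

Add edge (1,3) w=1 -- no cycle. Running total: 1
Add edge (2,3) w=1 -- no cycle. Running total: 2
Add edge (2,4) w=2 -- no cycle. Running total: 4
Add edge (2,5) w=3 -- no cycle. Running total: 7
Add edge (5,6) w=3 -- no cycle. Running total: 10

MST edges: (1,3,w=1), (2,3,w=1), (2,4,w=2), (2,5,w=3), (5,6,w=3)
Total MST weight: 1 + 1 + 2 + 3 + 3 = 10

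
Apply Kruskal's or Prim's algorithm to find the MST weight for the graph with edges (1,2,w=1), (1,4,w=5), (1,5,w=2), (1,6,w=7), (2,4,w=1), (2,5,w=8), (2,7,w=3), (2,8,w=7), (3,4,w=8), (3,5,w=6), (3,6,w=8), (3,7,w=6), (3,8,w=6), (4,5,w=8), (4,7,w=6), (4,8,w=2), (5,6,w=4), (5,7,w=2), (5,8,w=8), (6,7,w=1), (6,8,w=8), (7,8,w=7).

Apply Kruskal's algorithm (sort edges by weight, add if no cycle):

Sorted edges by weight:
  (1,2) w=1
  (2,4) w=1
  (6,7) w=1
  (1,5) w=2
  (4,8) w=2
  (5,7) w=2
  (2,7) w=3
  (5,6) w=4
  (1,4) w=5
  (3,5) w=6
  (3,7) w=6
  (3,8) w=6
  (4,7) w=6
  (1,6) w=7
  (2,8) w=7
  (7,8) w=7
  (2,5) w=8
  (3,4) w=8
  (3,6) w=8
  (4,5) w=8
  (5,8) w=8
  (6,8) w=8

Add edge (1,2) w=1 -- no cycle. Running total: 1
Add edge (2,4) w=1 -- no cycle. Running total: 2
Add edge (6,7) w=1 -- no cycle. Running total: 3
Add edge (1,5) w=2 -- no cycle. Running total: 5
Add edge (4,8) w=2 -- no cycle. Running total: 7
Add edge (5,7) w=2 -- no cycle. Running total: 9
Skip edge (2,7) w=3 -- would create cycle
Skip edge (5,6) w=4 -- would create cycle
Skip edge (1,4) w=5 -- would create cycle
Add edge (3,5) w=6 -- no cycle. Running total: 15

MST edges: (1,2,w=1), (2,4,w=1), (6,7,w=1), (1,5,w=2), (4,8,w=2), (5,7,w=2), (3,5,w=6)
Total MST weight: 1 + 1 + 1 + 2 + 2 + 2 + 6 = 15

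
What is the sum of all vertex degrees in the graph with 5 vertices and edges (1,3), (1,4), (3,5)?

Step 1: Count edges incident to each vertex:
  deg(1) = 2 (neighbors: 3, 4)
  deg(2) = 0 (neighbors: none)
  deg(3) = 2 (neighbors: 1, 5)
  deg(4) = 1 (neighbors: 1)
  deg(5) = 1 (neighbors: 3)

Step 2: Sum all degrees:
  2 + 0 + 2 + 1 + 1 = 6

Verification: sum of degrees = 2 * |E| = 2 * 3 = 6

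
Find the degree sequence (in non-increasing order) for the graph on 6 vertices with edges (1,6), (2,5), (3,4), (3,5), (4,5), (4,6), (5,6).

Step 1: Count edges incident to each vertex:
  deg(1) = 1 (neighbors: 6)
  deg(2) = 1 (neighbors: 5)
  deg(3) = 2 (neighbors: 4, 5)
  deg(4) = 3 (neighbors: 3, 5, 6)
  deg(5) = 4 (neighbors: 2, 3, 4, 6)
  deg(6) = 3 (neighbors: 1, 4, 5)

Step 2: Sort degrees in non-increasing order:
  Degrees: [1, 1, 2, 3, 4, 3] -> sorted: [4, 3, 3, 2, 1, 1]

Degree sequence: [4, 3, 3, 2, 1, 1]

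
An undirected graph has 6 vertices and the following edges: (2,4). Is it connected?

Step 1: Build adjacency list from edges:
  1: (none)
  2: 4
  3: (none)
  4: 2
  5: (none)
  6: (none)

Step 2: Run BFS/DFS from vertex 1:
  Visited: {1}
  Reached 1 of 6 vertices

Step 3: Only 1 of 6 vertices reached. Graph is disconnected.
Connected components: {1}, {2, 4}, {3}, {5}, {6}
Answer: No, the graph is not connected (5 components).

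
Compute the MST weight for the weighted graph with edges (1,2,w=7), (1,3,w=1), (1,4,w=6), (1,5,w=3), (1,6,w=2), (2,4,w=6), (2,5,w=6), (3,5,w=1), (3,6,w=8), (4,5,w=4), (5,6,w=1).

Apply Kruskal's algorithm (sort edges by weight, add if no cycle):

Sorted edges by weight:
  (1,3) w=1
  (3,5) w=1
  (5,6) w=1
  (1,6) w=2
  (1,5) w=3
  (4,5) w=4
  (1,4) w=6
  (2,5) w=6
  (2,4) w=6
  (1,2) w=7
  (3,6) w=8

Add edge (1,3) w=1 -- no cycle. Running total: 1
Add edge (3,5) w=1 -- no cycle. Running total: 2
Add edge (5,6) w=1 -- no cycle. Running total: 3
Skip edge (1,6) w=2 -- would create cycle
Skip edge (1,5) w=3 -- would create cycle
Add edge (4,5) w=4 -- no cycle. Running total: 7
Skip edge (1,4) w=6 -- would create cycle
Add edge (2,5) w=6 -- no cycle. Running total: 13

MST edges: (1,3,w=1), (3,5,w=1), (5,6,w=1), (4,5,w=4), (2,5,w=6)
Total MST weight: 1 + 1 + 1 + 4 + 6 = 13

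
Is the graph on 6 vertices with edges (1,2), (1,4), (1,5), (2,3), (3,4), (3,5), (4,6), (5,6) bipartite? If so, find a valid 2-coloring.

Step 1: Attempt 2-coloring using BFS:
  Start at vertex 1, assign color 0
  Color vertex 2 with color 1 (neighbor of 1)
  Color vertex 4 with color 1 (neighbor of 1)
  Color vertex 5 with color 1 (neighbor of 1)
  Color vertex 3 with color 0 (neighbor of 2)
  Color vertex 6 with color 0 (neighbor of 4)

Step 2: 2-coloring succeeded. No conflicts found.
  Set A (color 0): {1, 3, 6}
  Set B (color 1): {2, 4, 5}

The graph is bipartite with partition {1, 3, 6}, {2, 4, 5}.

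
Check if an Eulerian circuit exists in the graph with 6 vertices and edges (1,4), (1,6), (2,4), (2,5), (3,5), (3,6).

Step 1: Find the degree of each vertex:
  deg(1) = 2
  deg(2) = 2
  deg(3) = 2
  deg(4) = 2
  deg(5) = 2
  deg(6) = 2

Step 2: Count vertices with odd degree:
  All vertices have even degree (0 odd-degree vertices)

Step 3: Apply Euler's theorem:
  - Eulerian circuit exists iff graph is connected and all vertices have even degree
  - Eulerian path exists iff graph is connected and has 0 or 2 odd-degree vertices

Graph is connected with 0 odd-degree vertices.
Both Eulerian circuit and Eulerian path exist.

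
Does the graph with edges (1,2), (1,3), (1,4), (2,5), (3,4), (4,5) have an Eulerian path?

Step 1: Find the degree of each vertex:
  deg(1) = 3
  deg(2) = 2
  deg(3) = 2
  deg(4) = 3
  deg(5) = 2

Step 2: Count vertices with odd degree:
  Odd-degree vertices: 1, 4 (2 total)

Step 3: Apply Euler's theorem:
  - Eulerian circuit exists iff graph is connected and all vertices have even degree
  - Eulerian path exists iff graph is connected and has 0 or 2 odd-degree vertices

Graph is connected with exactly 2 odd-degree vertices (1, 4).
Eulerian path exists (starting and ending at the odd-degree vertices), but no Eulerian circuit.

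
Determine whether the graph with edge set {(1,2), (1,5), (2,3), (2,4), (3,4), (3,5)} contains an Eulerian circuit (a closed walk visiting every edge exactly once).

Step 1: Find the degree of each vertex:
  deg(1) = 2
  deg(2) = 3
  deg(3) = 3
  deg(4) = 2
  deg(5) = 2

Step 2: Count vertices with odd degree:
  Odd-degree vertices: 2, 3 (2 total)

Step 3: Apply Euler's theorem:
  - Eulerian circuit exists iff graph is connected and all vertices have even degree
  - Eulerian path exists iff graph is connected and has 0 or 2 odd-degree vertices

Graph is connected with exactly 2 odd-degree vertices (2, 3).
Eulerian path exists (starting and ending at the odd-degree vertices), but no Eulerian circuit.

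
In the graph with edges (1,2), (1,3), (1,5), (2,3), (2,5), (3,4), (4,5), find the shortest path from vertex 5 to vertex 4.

Step 1: Build adjacency list:
  1: 2, 3, 5
  2: 1, 3, 5
  3: 1, 2, 4
  4: 3, 5
  5: 1, 2, 4

Step 2: BFS from vertex 5 to find shortest path to 4:
  vertex 1 reached at distance 1
  vertex 2 reached at distance 1
  vertex 4 reached at distance 1

Step 3: Shortest path: 5 -> 4
Path length: 1 edge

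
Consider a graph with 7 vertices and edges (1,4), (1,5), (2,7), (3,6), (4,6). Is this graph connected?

Step 1: Build adjacency list from edges:
  1: 4, 5
  2: 7
  3: 6
  4: 1, 6
  5: 1
  6: 3, 4
  7: 2

Step 2: Run BFS/DFS from vertex 1:
  Visited: {1, 4, 5, 6, 3}
  Reached 5 of 7 vertices

Step 3: Only 5 of 7 vertices reached. Graph is disconnected.
Connected components: {1, 3, 4, 5, 6}, {2, 7}
Answer: No, the graph is not connected (2 components).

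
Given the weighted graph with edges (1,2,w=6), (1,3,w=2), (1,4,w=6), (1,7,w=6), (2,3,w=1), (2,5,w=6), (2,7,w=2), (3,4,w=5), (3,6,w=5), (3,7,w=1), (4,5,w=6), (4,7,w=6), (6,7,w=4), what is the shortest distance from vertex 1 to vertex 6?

Step 1: Build adjacency list with weights:
  1: 2(w=6), 3(w=2), 4(w=6), 7(w=6)
  2: 1(w=6), 3(w=1), 5(w=6), 7(w=2)
  3: 1(w=2), 2(w=1), 4(w=5), 6(w=5), 7(w=1)
  4: 1(w=6), 3(w=5), 5(w=6), 7(w=6)
  5: 2(w=6), 4(w=6)
  6: 3(w=5), 7(w=4)
  7: 1(w=6), 2(w=2), 3(w=1), 4(w=6), 6(w=4)

Step 2: Apply Dijkstra's algorithm from vertex 1:
  Visit vertex 1 (distance=0)
    Update dist[2] = 6
    Update dist[3] = 2
    Update dist[4] = 6
    Update dist[7] = 6
  Visit vertex 3 (distance=2)
    Update dist[2] = 3
    Update dist[6] = 7
    Update dist[7] = 3
  Visit vertex 2 (distance=3)
    Update dist[5] = 9
  Visit vertex 7 (distance=3)
  Visit vertex 4 (distance=6)
  Visit vertex 6 (distance=7)

Step 3: Shortest path: 1 -> 3 -> 6
Total weight: 2 + 5 = 7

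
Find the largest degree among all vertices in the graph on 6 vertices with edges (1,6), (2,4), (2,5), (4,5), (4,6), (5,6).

Step 1: Count edges incident to each vertex:
  deg(1) = 1 (neighbors: 6)
  deg(2) = 2 (neighbors: 4, 5)
  deg(3) = 0 (neighbors: none)
  deg(4) = 3 (neighbors: 2, 5, 6)
  deg(5) = 3 (neighbors: 2, 4, 6)
  deg(6) = 3 (neighbors: 1, 4, 5)

Step 2: Find maximum:
  max(1, 2, 0, 3, 3, 3) = 3 (vertex 4)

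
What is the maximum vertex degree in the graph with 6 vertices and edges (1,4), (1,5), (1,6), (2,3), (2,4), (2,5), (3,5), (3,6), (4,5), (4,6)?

Step 1: Count edges incident to each vertex:
  deg(1) = 3 (neighbors: 4, 5, 6)
  deg(2) = 3 (neighbors: 3, 4, 5)
  deg(3) = 3 (neighbors: 2, 5, 6)
  deg(4) = 4 (neighbors: 1, 2, 5, 6)
  deg(5) = 4 (neighbors: 1, 2, 3, 4)
  deg(6) = 3 (neighbors: 1, 3, 4)

Step 2: Find maximum:
  max(3, 3, 3, 4, 4, 3) = 4 (vertex 4)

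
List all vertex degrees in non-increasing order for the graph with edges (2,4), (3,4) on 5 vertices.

Step 1: Count edges incident to each vertex:
  deg(1) = 0 (neighbors: none)
  deg(2) = 1 (neighbors: 4)
  deg(3) = 1 (neighbors: 4)
  deg(4) = 2 (neighbors: 2, 3)
  deg(5) = 0 (neighbors: none)

Step 2: Sort degrees in non-increasing order:
  Degrees: [0, 1, 1, 2, 0] -> sorted: [2, 1, 1, 0, 0]

Degree sequence: [2, 1, 1, 0, 0]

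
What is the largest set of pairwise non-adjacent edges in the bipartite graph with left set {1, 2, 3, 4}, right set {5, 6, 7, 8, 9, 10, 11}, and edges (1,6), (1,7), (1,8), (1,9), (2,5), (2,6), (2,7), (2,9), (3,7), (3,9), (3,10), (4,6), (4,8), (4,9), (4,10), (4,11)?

Step 1: List the neighbors of each left vertex:
  1: 6, 7, 8, 9
  2: 5, 6, 7, 9
  3: 7, 9, 10
  4: 6, 8, 9, 10, 11

Step 2: Greedily match left vertices, then look for augmenting paths:
  Match 1 -- 6
  Match 2 -- 5
  Match 3 -- 7
  Match 4 -- 8
  No augmenting path remains.

Step 3: Verify this is maximum:
  Matching size 4 = min(|L|, |R|) = min(4, 7), which is an upper bound, so this matching is maximum.

Maximum matching: {(1,6), (2,5), (3,7), (4,8)}
Size: 4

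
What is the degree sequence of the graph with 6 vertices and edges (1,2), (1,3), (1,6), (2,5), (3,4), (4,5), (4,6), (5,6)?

Step 1: Count edges incident to each vertex:
  deg(1) = 3 (neighbors: 2, 3, 6)
  deg(2) = 2 (neighbors: 1, 5)
  deg(3) = 2 (neighbors: 1, 4)
  deg(4) = 3 (neighbors: 3, 5, 6)
  deg(5) = 3 (neighbors: 2, 4, 6)
  deg(6) = 3 (neighbors: 1, 4, 5)

Step 2: Sort degrees in non-increasing order:
  Degrees: [3, 2, 2, 3, 3, 3] -> sorted: [3, 3, 3, 3, 2, 2]

Degree sequence: [3, 3, 3, 3, 2, 2]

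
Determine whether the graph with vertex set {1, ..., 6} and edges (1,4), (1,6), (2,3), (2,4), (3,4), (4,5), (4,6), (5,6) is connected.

Step 1: Build adjacency list from edges:
  1: 4, 6
  2: 3, 4
  3: 2, 4
  4: 1, 2, 3, 5, 6
  5: 4, 6
  6: 1, 4, 5

Step 2: Run BFS/DFS from vertex 1:
  Visited: {1, 4, 6, 2, 3, 5}
  Reached 6 of 6 vertices

Step 3: All 6 vertices reached from vertex 1, so the graph is connected.
Answer: Yes, the graph is connected.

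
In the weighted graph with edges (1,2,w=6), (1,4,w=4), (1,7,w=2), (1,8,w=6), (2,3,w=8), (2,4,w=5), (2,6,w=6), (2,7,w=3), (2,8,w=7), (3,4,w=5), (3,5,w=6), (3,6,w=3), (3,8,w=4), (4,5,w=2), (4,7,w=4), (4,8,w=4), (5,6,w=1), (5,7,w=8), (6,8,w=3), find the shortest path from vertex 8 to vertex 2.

Step 1: Build adjacency list with weights:
  1: 2(w=6), 4(w=4), 7(w=2), 8(w=6)
  2: 1(w=6), 3(w=8), 4(w=5), 6(w=6), 7(w=3), 8(w=7)
  3: 2(w=8), 4(w=5), 5(w=6), 6(w=3), 8(w=4)
  4: 1(w=4), 2(w=5), 3(w=5), 5(w=2), 7(w=4), 8(w=4)
  5: 3(w=6), 4(w=2), 6(w=1), 7(w=8)
  6: 2(w=6), 3(w=3), 5(w=1), 8(w=3)
  7: 1(w=2), 2(w=3), 4(w=4), 5(w=8)
  8: 1(w=6), 2(w=7), 3(w=4), 4(w=4), 6(w=3)

Step 2: Apply Dijkstra's algorithm from vertex 8:
  Visit vertex 8 (distance=0)
    Update dist[1] = 6
    Update dist[2] = 7
    Update dist[3] = 4
    Update dist[4] = 4
    Update dist[6] = 3
  Visit vertex 6 (distance=3)
    Update dist[5] = 4
  Visit vertex 3 (distance=4)
  Visit vertex 4 (distance=4)
    Update dist[7] = 8
  Visit vertex 5 (distance=4)
  Visit vertex 1 (distance=6)
  Visit vertex 2 (distance=7)

Step 3: Shortest path: 8 -> 2
Total weight: 7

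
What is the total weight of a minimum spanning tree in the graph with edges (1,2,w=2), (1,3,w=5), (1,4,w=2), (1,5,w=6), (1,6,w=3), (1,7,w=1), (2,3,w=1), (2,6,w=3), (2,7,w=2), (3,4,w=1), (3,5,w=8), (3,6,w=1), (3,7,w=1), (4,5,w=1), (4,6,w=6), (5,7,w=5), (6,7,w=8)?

Apply Kruskal's algorithm (sort edges by weight, add if no cycle):

Sorted edges by weight:
  (1,7) w=1
  (2,3) w=1
  (3,4) w=1
  (3,7) w=1
  (3,6) w=1
  (4,5) w=1
  (1,2) w=2
  (1,4) w=2
  (2,7) w=2
  (1,6) w=3
  (2,6) w=3
  (1,3) w=5
  (5,7) w=5
  (1,5) w=6
  (4,6) w=6
  (3,5) w=8
  (6,7) w=8

Add edge (1,7) w=1 -- no cycle. Running total: 1
Add edge (2,3) w=1 -- no cycle. Running total: 2
Add edge (3,4) w=1 -- no cycle. Running total: 3
Add edge (3,7) w=1 -- no cycle. Running total: 4
Add edge (3,6) w=1 -- no cycle. Running total: 5
Add edge (4,5) w=1 -- no cycle. Running total: 6

MST edges: (1,7,w=1), (2,3,w=1), (3,4,w=1), (3,7,w=1), (3,6,w=1), (4,5,w=1)
Total MST weight: 1 + 1 + 1 + 1 + 1 + 1 = 6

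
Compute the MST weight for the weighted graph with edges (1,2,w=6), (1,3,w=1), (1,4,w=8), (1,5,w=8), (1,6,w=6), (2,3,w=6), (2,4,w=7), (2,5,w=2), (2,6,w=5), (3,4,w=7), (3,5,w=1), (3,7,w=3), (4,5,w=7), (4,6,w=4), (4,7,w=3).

Apply Kruskal's algorithm (sort edges by weight, add if no cycle):

Sorted edges by weight:
  (1,3) w=1
  (3,5) w=1
  (2,5) w=2
  (3,7) w=3
  (4,7) w=3
  (4,6) w=4
  (2,6) w=5
  (1,6) w=6
  (1,2) w=6
  (2,3) w=6
  (2,4) w=7
  (3,4) w=7
  (4,5) w=7
  (1,5) w=8
  (1,4) w=8

Add edge (1,3) w=1 -- no cycle. Running total: 1
Add edge (3,5) w=1 -- no cycle. Running total: 2
Add edge (2,5) w=2 -- no cycle. Running total: 4
Add edge (3,7) w=3 -- no cycle. Running total: 7
Add edge (4,7) w=3 -- no cycle. Running total: 10
Add edge (4,6) w=4 -- no cycle. Running total: 14

MST edges: (1,3,w=1), (3,5,w=1), (2,5,w=2), (3,7,w=3), (4,7,w=3), (4,6,w=4)
Total MST weight: 1 + 1 + 2 + 3 + 3 + 4 = 14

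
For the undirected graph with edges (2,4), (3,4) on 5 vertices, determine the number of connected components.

Step 1: Build adjacency list from edges:
  1: (none)
  2: 4
  3: 4
  4: 2, 3
  5: (none)

Step 2: Run BFS/DFS from vertex 1:
  Visited: {1}
  Reached 1 of 5 vertices

Step 3: Only 1 of 5 vertices reached. Graph is disconnected.
Connected components: {1}, {2, 3, 4}, {5}
Number of connected components: 3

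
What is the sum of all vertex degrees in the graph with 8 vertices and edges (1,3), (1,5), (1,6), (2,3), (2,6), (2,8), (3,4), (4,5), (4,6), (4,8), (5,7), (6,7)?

Step 1: Count edges incident to each vertex:
  deg(1) = 3 (neighbors: 3, 5, 6)
  deg(2) = 3 (neighbors: 3, 6, 8)
  deg(3) = 3 (neighbors: 1, 2, 4)
  deg(4) = 4 (neighbors: 3, 5, 6, 8)
  deg(5) = 3 (neighbors: 1, 4, 7)
  deg(6) = 4 (neighbors: 1, 2, 4, 7)
  deg(7) = 2 (neighbors: 5, 6)
  deg(8) = 2 (neighbors: 2, 4)

Step 2: Sum all degrees:
  3 + 3 + 3 + 4 + 3 + 4 + 2 + 2 = 24

Verification: sum of degrees = 2 * |E| = 2 * 12 = 24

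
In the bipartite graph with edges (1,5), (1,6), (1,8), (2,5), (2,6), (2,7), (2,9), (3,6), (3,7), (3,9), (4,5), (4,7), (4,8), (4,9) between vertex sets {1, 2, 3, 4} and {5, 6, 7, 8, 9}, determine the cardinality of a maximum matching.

Step 1: List the neighbors of each left vertex:
  1: 5, 6, 8
  2: 5, 6, 7, 9
  3: 6, 7, 9
  4: 5, 7, 8, 9

Step 2: Greedily match left vertices, then look for augmenting paths:
  Match 1 -- 5
  Match 2 -- 6
  Match 3 -- 7
  Match 4 -- 8
  No augmenting path remains.

Step 3: Verify this is maximum:
  Matching size 4 = min(|L|, |R|) = min(4, 5), which is an upper bound, so this matching is maximum.

Maximum matching: {(1,5), (2,6), (3,7), (4,8)}
Size: 4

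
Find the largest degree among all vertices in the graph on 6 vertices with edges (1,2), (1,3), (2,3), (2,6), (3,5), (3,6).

Step 1: Count edges incident to each vertex:
  deg(1) = 2 (neighbors: 2, 3)
  deg(2) = 3 (neighbors: 1, 3, 6)
  deg(3) = 4 (neighbors: 1, 2, 5, 6)
  deg(4) = 0 (neighbors: none)
  deg(5) = 1 (neighbors: 3)
  deg(6) = 2 (neighbors: 2, 3)

Step 2: Find maximum:
  max(2, 3, 4, 0, 1, 2) = 4 (vertex 3)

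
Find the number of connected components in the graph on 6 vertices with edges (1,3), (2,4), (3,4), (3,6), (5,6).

Step 1: Build adjacency list from edges:
  1: 3
  2: 4
  3: 1, 4, 6
  4: 2, 3
  5: 6
  6: 3, 5

Step 2: Run BFS/DFS from vertex 1:
  Visited: {1, 3, 4, 6, 2, 5}
  Reached 6 of 6 vertices

Step 3: All 6 vertices reached from vertex 1, so the graph is connected.
Number of connected components: 1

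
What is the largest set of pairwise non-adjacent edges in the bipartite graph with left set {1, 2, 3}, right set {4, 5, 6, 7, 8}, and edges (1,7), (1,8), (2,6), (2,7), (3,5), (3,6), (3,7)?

Step 1: List the neighbors of each left vertex:
  1: 7, 8
  2: 6, 7
  3: 5, 6, 7

Step 2: Greedily match left vertices, then look for augmenting paths:
  Match 1 -- 7
  Match 2 -- 6
  Match 3 -- 5
  No augmenting path remains.

Step 3: Verify this is maximum:
  Matching size 3 = min(|L|, |R|) = min(3, 5), which is an upper bound, so this matching is maximum.

Maximum matching: {(1,7), (2,6), (3,5)}
Size: 3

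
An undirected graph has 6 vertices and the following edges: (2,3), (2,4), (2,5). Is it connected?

Step 1: Build adjacency list from edges:
  1: (none)
  2: 3, 4, 5
  3: 2
  4: 2
  5: 2
  6: (none)

Step 2: Run BFS/DFS from vertex 1:
  Visited: {1}
  Reached 1 of 6 vertices

Step 3: Only 1 of 6 vertices reached. Graph is disconnected.
Connected components: {1}, {2, 3, 4, 5}, {6}
Answer: No, the graph is not connected (3 components).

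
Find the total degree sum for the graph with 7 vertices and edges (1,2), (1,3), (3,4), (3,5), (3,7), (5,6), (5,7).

Step 1: Count edges incident to each vertex:
  deg(1) = 2 (neighbors: 2, 3)
  deg(2) = 1 (neighbors: 1)
  deg(3) = 4 (neighbors: 1, 4, 5, 7)
  deg(4) = 1 (neighbors: 3)
  deg(5) = 3 (neighbors: 3, 6, 7)
  deg(6) = 1 (neighbors: 5)
  deg(7) = 2 (neighbors: 3, 5)

Step 2: Sum all degrees:
  2 + 1 + 4 + 1 + 3 + 1 + 2 = 14

Verification: sum of degrees = 2 * |E| = 2 * 7 = 14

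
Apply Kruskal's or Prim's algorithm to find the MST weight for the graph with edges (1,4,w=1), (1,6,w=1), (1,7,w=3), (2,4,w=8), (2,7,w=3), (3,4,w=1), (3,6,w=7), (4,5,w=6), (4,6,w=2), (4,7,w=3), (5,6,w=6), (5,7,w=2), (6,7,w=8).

Apply Kruskal's algorithm (sort edges by weight, add if no cycle):

Sorted edges by weight:
  (1,4) w=1
  (1,6) w=1
  (3,4) w=1
  (4,6) w=2
  (5,7) w=2
  (1,7) w=3
  (2,7) w=3
  (4,7) w=3
  (4,5) w=6
  (5,6) w=6
  (3,6) w=7
  (2,4) w=8
  (6,7) w=8

Add edge (1,4) w=1 -- no cycle. Running total: 1
Add edge (1,6) w=1 -- no cycle. Running total: 2
Add edge (3,4) w=1 -- no cycle. Running total: 3
Skip edge (4,6) w=2 -- would create cycle
Add edge (5,7) w=2 -- no cycle. Running total: 5
Add edge (1,7) w=3 -- no cycle. Running total: 8
Add edge (2,7) w=3 -- no cycle. Running total: 11

MST edges: (1,4,w=1), (1,6,w=1), (3,4,w=1), (5,7,w=2), (1,7,w=3), (2,7,w=3)
Total MST weight: 1 + 1 + 1 + 2 + 3 + 3 = 11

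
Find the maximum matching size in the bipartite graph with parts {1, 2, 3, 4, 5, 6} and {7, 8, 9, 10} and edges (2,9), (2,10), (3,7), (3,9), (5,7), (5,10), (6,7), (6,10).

Step 1: List the neighbors of each left vertex:
  1: (none)
  2: 9, 10
  3: 7, 9
  4: (none)
  5: 7, 10
  6: 7, 10

Step 2: Greedily match left vertices, then look for augmenting paths:
  Match 2 -- 9
  Match 3 -- 7
  Match 5 -- 10
  No augmenting path remains.

Step 3: Verify this is maximum:
  Matching has size 3. The vertex set {7, 9, 10} covers every edge and has size 3; any matching has at most one edge per cover vertex, so 3 is maximum (König's theorem).

Maximum matching: {(2,9), (3,7), (5,10)}
Size: 3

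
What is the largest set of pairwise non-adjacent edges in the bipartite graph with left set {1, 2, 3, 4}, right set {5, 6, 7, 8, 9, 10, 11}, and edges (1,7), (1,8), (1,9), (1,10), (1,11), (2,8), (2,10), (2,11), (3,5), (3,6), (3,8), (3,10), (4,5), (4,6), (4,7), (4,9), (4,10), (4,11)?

Step 1: List the neighbors of each left vertex:
  1: 7, 8, 9, 10, 11
  2: 8, 10, 11
  3: 5, 6, 8, 10
  4: 5, 6, 7, 9, 10, 11

Step 2: Greedily match left vertices, then look for augmenting paths:
  Match 1 -- 7
  Match 2 -- 8
  Match 3 -- 5
  Match 4 -- 6
  No augmenting path remains.

Step 3: Verify this is maximum:
  Matching size 4 = min(|L|, |R|) = min(4, 7), which is an upper bound, so this matching is maximum.

Maximum matching: {(1,7), (2,8), (3,5), (4,6)}
Size: 4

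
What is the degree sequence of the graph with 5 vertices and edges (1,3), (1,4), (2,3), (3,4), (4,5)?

Step 1: Count edges incident to each vertex:
  deg(1) = 2 (neighbors: 3, 4)
  deg(2) = 1 (neighbors: 3)
  deg(3) = 3 (neighbors: 1, 2, 4)
  deg(4) = 3 (neighbors: 1, 3, 5)
  deg(5) = 1 (neighbors: 4)

Step 2: Sort degrees in non-increasing order:
  Degrees: [2, 1, 3, 3, 1] -> sorted: [3, 3, 2, 1, 1]

Degree sequence: [3, 3, 2, 1, 1]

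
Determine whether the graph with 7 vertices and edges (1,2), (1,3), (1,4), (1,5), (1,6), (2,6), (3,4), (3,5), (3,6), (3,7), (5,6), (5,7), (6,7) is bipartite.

Step 1: Attempt 2-coloring using BFS:
  Start at vertex 1, assign color 0
  Color vertex 2 with color 1 (neighbor of 1)
  Color vertex 3 with color 1 (neighbor of 1)
  Color vertex 4 with color 1 (neighbor of 1)
  Color vertex 5 with color 1 (neighbor of 1)
  Color vertex 6 with color 1 (neighbor of 1)

Step 2: Conflict found! Vertices 2 and 6 are adjacent but have the same color.
This means the graph contains an odd cycle.

The graph is NOT bipartite.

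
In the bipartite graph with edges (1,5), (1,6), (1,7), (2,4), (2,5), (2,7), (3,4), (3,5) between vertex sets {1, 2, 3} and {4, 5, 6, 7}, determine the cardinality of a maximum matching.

Step 1: List the neighbors of each left vertex:
  1: 5, 6, 7
  2: 4, 5, 7
  3: 4, 5

Step 2: Greedily match left vertices, then look for augmenting paths:
  Match 1 -- 5
  Match 2 -- 7
  Match 3 -- 4
  No augmenting path remains.

Step 3: Verify this is maximum:
  Matching size 3 = min(|L|, |R|) = min(3, 4), which is an upper bound, so this matching is maximum.

Maximum matching: {(1,5), (2,7), (3,4)}
Size: 3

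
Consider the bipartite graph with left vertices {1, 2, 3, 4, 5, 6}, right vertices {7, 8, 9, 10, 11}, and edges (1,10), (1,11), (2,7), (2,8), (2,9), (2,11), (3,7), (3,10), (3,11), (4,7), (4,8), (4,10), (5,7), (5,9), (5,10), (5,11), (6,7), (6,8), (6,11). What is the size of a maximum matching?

Step 1: List the neighbors of each left vertex:
  1: 10, 11
  2: 7, 8, 9, 11
  3: 7, 10, 11
  4: 7, 8, 10
  5: 7, 9, 10, 11
  6: 7, 8, 11

Step 2: Greedily match left vertices, then look for augmenting paths:
  Match 1 -- 10
  Match 2 -- 7
  Match 3 -- 11
  Match 4 -- 8
  Match 5 -- 9
  No augmenting path remains.

Step 3: Verify this is maximum:
  Matching size 5 = min(|L|, |R|) = min(6, 5), which is an upper bound, so this matching is maximum.

Maximum matching: {(1,10), (2,7), (3,11), (4,8), (5,9)}
Size: 5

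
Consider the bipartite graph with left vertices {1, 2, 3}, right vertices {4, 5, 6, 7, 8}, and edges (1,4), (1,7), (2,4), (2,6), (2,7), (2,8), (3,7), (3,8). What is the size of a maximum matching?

Step 1: List the neighbors of each left vertex:
  1: 4, 7
  2: 4, 6, 7, 8
  3: 7, 8

Step 2: Greedily match left vertices, then look for augmenting paths:
  Match 1 -- 4
  Match 2 -- 6
  Match 3 -- 7
  No augmenting path remains.

Step 3: Verify this is maximum:
  Matching size 3 = min(|L|, |R|) = min(3, 5), which is an upper bound, so this matching is maximum.

Maximum matching: {(1,4), (2,6), (3,7)}
Size: 3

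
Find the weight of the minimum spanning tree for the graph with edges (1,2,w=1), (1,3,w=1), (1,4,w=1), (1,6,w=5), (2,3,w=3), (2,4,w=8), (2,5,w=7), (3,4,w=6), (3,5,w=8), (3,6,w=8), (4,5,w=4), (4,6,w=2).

Apply Kruskal's algorithm (sort edges by weight, add if no cycle):

Sorted edges by weight:
  (1,2) w=1
  (1,3) w=1
  (1,4) w=1
  (4,6) w=2
  (2,3) w=3
  (4,5) w=4
  (1,6) w=5
  (3,4) w=6
  (2,5) w=7
  (2,4) w=8
  (3,6) w=8
  (3,5) w=8

Add edge (1,2) w=1 -- no cycle. Running total: 1
Add edge (1,3) w=1 -- no cycle. Running total: 2
Add edge (1,4) w=1 -- no cycle. Running total: 3
Add edge (4,6) w=2 -- no cycle. Running total: 5
Skip edge (2,3) w=3 -- would create cycle
Add edge (4,5) w=4 -- no cycle. Running total: 9

MST edges: (1,2,w=1), (1,3,w=1), (1,4,w=1), (4,6,w=2), (4,5,w=4)
Total MST weight: 1 + 1 + 1 + 2 + 4 = 9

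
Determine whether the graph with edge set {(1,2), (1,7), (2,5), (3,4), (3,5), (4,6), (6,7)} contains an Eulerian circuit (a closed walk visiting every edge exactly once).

Step 1: Find the degree of each vertex:
  deg(1) = 2
  deg(2) = 2
  deg(3) = 2
  deg(4) = 2
  deg(5) = 2
  deg(6) = 2
  deg(7) = 2

Step 2: Count vertices with odd degree:
  All vertices have even degree (0 odd-degree vertices)

Step 3: Apply Euler's theorem:
  - Eulerian circuit exists iff graph is connected and all vertices have even degree
  - Eulerian path exists iff graph is connected and has 0 or 2 odd-degree vertices

Graph is connected with 0 odd-degree vertices.
Both Eulerian circuit and Eulerian path exist.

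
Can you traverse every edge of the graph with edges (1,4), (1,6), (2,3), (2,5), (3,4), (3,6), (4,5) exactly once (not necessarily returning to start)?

Step 1: Find the degree of each vertex:
  deg(1) = 2
  deg(2) = 2
  deg(3) = 3
  deg(4) = 3
  deg(5) = 2
  deg(6) = 2

Step 2: Count vertices with odd degree:
  Odd-degree vertices: 3, 4 (2 total)

Step 3: Apply Euler's theorem:
  - Eulerian circuit exists iff graph is connected and all vertices have even degree
  - Eulerian path exists iff graph is connected and has 0 or 2 odd-degree vertices

Graph is connected with exactly 2 odd-degree vertices (3, 4).
Eulerian path exists (starting and ending at the odd-degree vertices), but no Eulerian circuit.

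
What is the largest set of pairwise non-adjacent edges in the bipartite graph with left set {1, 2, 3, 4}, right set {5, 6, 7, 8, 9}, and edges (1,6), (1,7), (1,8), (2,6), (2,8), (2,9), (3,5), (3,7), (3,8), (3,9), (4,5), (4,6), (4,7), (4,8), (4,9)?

Step 1: List the neighbors of each left vertex:
  1: 6, 7, 8
  2: 6, 8, 9
  3: 5, 7, 8, 9
  4: 5, 6, 7, 8, 9

Step 2: Greedily match left vertices, then look for augmenting paths:
  Match 1 -- 6
  Match 2 -- 8
  Match 3 -- 5
  Match 4 -- 7
  No augmenting path remains.

Step 3: Verify this is maximum:
  Matching size 4 = min(|L|, |R|) = min(4, 5), which is an upper bound, so this matching is maximum.

Maximum matching: {(1,6), (2,8), (3,5), (4,7)}
Size: 4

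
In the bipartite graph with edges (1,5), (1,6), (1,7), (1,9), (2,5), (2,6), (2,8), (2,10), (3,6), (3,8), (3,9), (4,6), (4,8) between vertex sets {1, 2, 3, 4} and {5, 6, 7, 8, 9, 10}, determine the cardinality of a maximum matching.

Step 1: List the neighbors of each left vertex:
  1: 5, 6, 7, 9
  2: 5, 6, 8, 10
  3: 6, 8, 9
  4: 6, 8

Step 2: Greedily match left vertices, then look for augmenting paths:
  Match 1 -- 5
  Match 2 -- 10
  Match 3 -- 8
  Match 4 -- 6
  No augmenting path remains.

Step 3: Verify this is maximum:
  Matching size 4 = min(|L|, |R|) = min(4, 6), which is an upper bound, so this matching is maximum.

Maximum matching: {(1,5), (2,10), (3,8), (4,6)}
Size: 4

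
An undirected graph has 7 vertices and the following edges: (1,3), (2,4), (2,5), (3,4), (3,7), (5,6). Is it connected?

Step 1: Build adjacency list from edges:
  1: 3
  2: 4, 5
  3: 1, 4, 7
  4: 2, 3
  5: 2, 6
  6: 5
  7: 3

Step 2: Run BFS/DFS from vertex 1:
  Visited: {1, 3, 4, 7, 2, 5, 6}
  Reached 7 of 7 vertices

Step 3: All 7 vertices reached from vertex 1, so the graph is connected.
Answer: Yes, the graph is connected.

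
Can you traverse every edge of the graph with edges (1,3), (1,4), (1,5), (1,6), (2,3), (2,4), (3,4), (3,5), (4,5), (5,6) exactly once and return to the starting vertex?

Step 1: Find the degree of each vertex:
  deg(1) = 4
  deg(2) = 2
  deg(3) = 4
  deg(4) = 4
  deg(5) = 4
  deg(6) = 2

Step 2: Count vertices with odd degree:
  All vertices have even degree (0 odd-degree vertices)

Step 3: Apply Euler's theorem:
  - Eulerian circuit exists iff graph is connected and all vertices have even degree
  - Eulerian path exists iff graph is connected and has 0 or 2 odd-degree vertices

Graph is connected with 0 odd-degree vertices.
Both Eulerian circuit and Eulerian path exist.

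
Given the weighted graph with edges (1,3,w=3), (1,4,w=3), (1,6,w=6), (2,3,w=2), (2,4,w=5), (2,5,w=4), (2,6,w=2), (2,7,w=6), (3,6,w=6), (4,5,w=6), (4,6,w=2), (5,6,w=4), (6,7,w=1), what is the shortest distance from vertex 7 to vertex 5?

Step 1: Build adjacency list with weights:
  1: 3(w=3), 4(w=3), 6(w=6)
  2: 3(w=2), 4(w=5), 5(w=4), 6(w=2), 7(w=6)
  3: 1(w=3), 2(w=2), 6(w=6)
  4: 1(w=3), 2(w=5), 5(w=6), 6(w=2)
  5: 2(w=4), 4(w=6), 6(w=4)
  6: 1(w=6), 2(w=2), 3(w=6), 4(w=2), 5(w=4), 7(w=1)
  7: 2(w=6), 6(w=1)

Step 2: Apply Dijkstra's algorithm from vertex 7:
  Visit vertex 7 (distance=0)
    Update dist[2] = 6
    Update dist[6] = 1
  Visit vertex 6 (distance=1)
    Update dist[1] = 7
    Update dist[2] = 3
    Update dist[3] = 7
    Update dist[4] = 3
    Update dist[5] = 5
  Visit vertex 2 (distance=3)
    Update dist[3] = 5
  Visit vertex 4 (distance=3)
    Update dist[1] = 6
  Visit vertex 3 (distance=5)
  Visit vertex 5 (distance=5)

Step 3: Shortest path: 7 -> 6 -> 5
Total weight: 1 + 4 = 5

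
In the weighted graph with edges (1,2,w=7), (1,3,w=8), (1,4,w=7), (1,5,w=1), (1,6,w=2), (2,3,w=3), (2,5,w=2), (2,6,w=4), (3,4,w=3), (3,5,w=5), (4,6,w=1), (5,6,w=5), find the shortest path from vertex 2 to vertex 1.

Step 1: Build adjacency list with weights:
  1: 2(w=7), 3(w=8), 4(w=7), 5(w=1), 6(w=2)
  2: 1(w=7), 3(w=3), 5(w=2), 6(w=4)
  3: 1(w=8), 2(w=3), 4(w=3), 5(w=5)
  4: 1(w=7), 3(w=3), 6(w=1)
  5: 1(w=1), 2(w=2), 3(w=5), 6(w=5)
  6: 1(w=2), 2(w=4), 4(w=1), 5(w=5)

Step 2: Apply Dijkstra's algorithm from vertex 2:
  Visit vertex 2 (distance=0)
    Update dist[1] = 7
    Update dist[3] = 3
    Update dist[5] = 2
    Update dist[6] = 4
  Visit vertex 5 (distance=2)
    Update dist[1] = 3
  Visit vertex 1 (distance=3)
    Update dist[4] = 10

Step 3: Shortest path: 2 -> 5 -> 1
Total weight: 2 + 1 = 3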